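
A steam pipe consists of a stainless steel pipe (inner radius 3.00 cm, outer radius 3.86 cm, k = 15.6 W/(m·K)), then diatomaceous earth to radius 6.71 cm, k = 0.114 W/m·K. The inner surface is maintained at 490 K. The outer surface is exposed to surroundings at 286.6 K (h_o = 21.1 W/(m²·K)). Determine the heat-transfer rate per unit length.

Q' = 229 W/m

Treat each layer as a resistance in series:
  R'_stainless steel = ln(0.0386/0.0300)/(2πk) = 0.2521/(2π·15.6) = 0.002572 m·K/W
  R'_diatomaceous earth = ln(0.0671/0.0386)/(2πk) = 0.5529/(2π·0.114) = 0.7719 m·K/W
  R'_conv,out = 1/(2πr h) = 1/(2π·0.0671·21.1) = 0.1124 m·K/W
ΣR = 0.002572 + 0.7719 + 0.1124 = 0.8869 m·K/W
Q' = ΔT/ΣR = (490 K − 286.6 K)/0.8869 = 229 W/m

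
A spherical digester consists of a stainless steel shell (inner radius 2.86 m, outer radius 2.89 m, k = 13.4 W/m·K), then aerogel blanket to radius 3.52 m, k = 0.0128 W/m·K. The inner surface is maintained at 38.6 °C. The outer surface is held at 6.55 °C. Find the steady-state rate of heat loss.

Q = 83.2 W

Resistance network (inner→outer):
  R_stainless steel = (1/2.86 − 1/2.89)/(4πk) = 0.003630/(4π·13.4) = 2.155×10^-5 K/W
  R_aerogel blanket = (1/2.89 − 1/3.52)/(4πk) = 0.06193/(4π·0.0128) = 0.3850 K/W
ΣR = 2.155×10^-5 + 0.3850 = 0.3850 K/W
Q = ΔT/ΣR = (38.6 °C − 6.55 °C)/0.3850 = 83.2 W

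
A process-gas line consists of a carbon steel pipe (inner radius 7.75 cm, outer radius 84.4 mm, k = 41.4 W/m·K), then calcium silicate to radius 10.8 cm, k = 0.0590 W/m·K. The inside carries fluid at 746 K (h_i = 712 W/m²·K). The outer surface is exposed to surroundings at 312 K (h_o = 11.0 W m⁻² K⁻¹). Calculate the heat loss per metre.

Series thermal resistances, inner to outer:
  R'_conv,in = 1/(2πr h) = 1/(2π·0.0775·712) = 0.002884 m·K/W
  R'_carbon steel = ln(0.0844/0.0775)/(2πk) = 0.08529/(2π·41.4) = 3.279×10^-4 m·K/W
  R'_calcium silicate = ln(0.108/0.0844)/(2πk) = 0.2466/(2π·0.0590) = 0.6651 m·K/W
  R'_conv,out = 1/(2πr h) = 1/(2π·0.108·11.0) = 0.1340 m·K/W
ΣR = 0.002884 + 3.279×10^-4 + 0.6651 + 0.1340 = 0.8023 m·K/W
Q' = ΔT/ΣR = (746 K − 312 K)/0.8023 = 541 W/m

Q' = 541 W/m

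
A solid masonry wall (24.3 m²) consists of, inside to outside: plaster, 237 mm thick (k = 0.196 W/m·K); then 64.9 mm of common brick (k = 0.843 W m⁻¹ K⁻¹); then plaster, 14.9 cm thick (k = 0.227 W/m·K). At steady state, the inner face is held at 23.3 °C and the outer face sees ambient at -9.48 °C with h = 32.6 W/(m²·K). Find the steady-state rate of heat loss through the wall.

Q = 404 W

Series thermal resistances, inner to outer:
  R_plaster = L/(kA) = 0.237/(0.196·24.3) = 0.04976 K/W
  R_common brick = L/(kA) = 0.0649/(0.843·24.3) = 0.003168 K/W
  R_plaster = L/(kA) = 0.149/(0.227·24.3) = 0.02701 K/W
  R_conv,out = 1/(hA) = 1/(32.6·24.3) = 0.001262 K/W
ΣR = 0.04976 + 0.003168 + 0.02701 + 0.001262 = 0.08120 K/W
Q = ΔT/ΣR = (23.3 °C − -9.48 °C)/0.08120 = 404 W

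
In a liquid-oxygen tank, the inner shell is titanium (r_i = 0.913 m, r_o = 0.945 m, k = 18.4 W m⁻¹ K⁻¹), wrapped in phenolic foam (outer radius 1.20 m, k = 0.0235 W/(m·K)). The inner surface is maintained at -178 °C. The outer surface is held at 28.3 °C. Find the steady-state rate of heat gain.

Series thermal resistances, inner to outer:
  R_titanium = (1/0.913 − 1/0.945)/(4πk) = 0.03709/(4π·18.4) = 1.604×10^-4 K/W
  R_phenolic foam = (1/0.945 − 1/1.20)/(4πk) = 0.2249/(4π·0.0235) = 0.7615 K/W
ΣR = 1.604×10^-4 + 0.7615 = 0.7617 K/W
Q = ΔT/ΣR = (-178 °C − 28.3 °C)/0.7617 = -271 W
(Negative Q ⇒ heat flows inward; heat gain = 271 W.)

Q = 271 W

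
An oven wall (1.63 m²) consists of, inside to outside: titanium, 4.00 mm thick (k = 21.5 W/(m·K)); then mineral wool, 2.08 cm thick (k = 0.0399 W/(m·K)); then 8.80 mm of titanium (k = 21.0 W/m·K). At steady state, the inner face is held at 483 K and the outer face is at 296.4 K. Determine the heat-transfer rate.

Resistance network (inner→outer):
  R_titanium = L/(kA) = 0.00400/(21.5·1.63) = 1.141×10^-4 K/W
  R_mineral wool = L/(kA) = 0.0208/(0.0399·1.63) = 0.3198 K/W
  R_titanium = L/(kA) = 0.00880/(21.0·1.63) = 2.571×10^-4 K/W
ΣR = 1.141×10^-4 + 0.3198 + 2.571×10^-4 = 0.3202 K/W
Q = ΔT/ΣR = (483 K − 296.4 K)/0.3202 = 583 W

Q = 583 W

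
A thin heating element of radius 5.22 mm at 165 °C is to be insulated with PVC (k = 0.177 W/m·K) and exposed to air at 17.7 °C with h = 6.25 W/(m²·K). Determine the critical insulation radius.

For a cylinder, r_cr = k_ins/h = 0.177/6.25 = 0.0283 m = 2.83 cm

r_cr = 2.83 cm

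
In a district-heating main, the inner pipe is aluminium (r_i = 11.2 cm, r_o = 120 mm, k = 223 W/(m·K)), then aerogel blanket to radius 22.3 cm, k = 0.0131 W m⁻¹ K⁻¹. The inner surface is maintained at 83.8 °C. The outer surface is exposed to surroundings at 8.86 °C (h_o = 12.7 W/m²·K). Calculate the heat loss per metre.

Q' = 9.88 W/m

Series thermal resistances, inner to outer:
  R'_aluminium = ln(0.120/0.112)/(2πk) = 0.06899/(2π·223) = 4.924×10^-5 m·K/W
  R'_aerogel blanket = ln(0.223/0.120)/(2πk) = 0.6197/(2π·0.0131) = 7.529 m·K/W
  R'_conv,out = 1/(2πr h) = 1/(2π·0.223·12.7) = 0.05620 m·K/W
ΣR = 4.924×10^-5 + 7.529 + 0.05620 = 7.585 m·K/W
Q' = ΔT/ΣR = (83.8 °C − 8.86 °C)/7.585 = 9.88 W/m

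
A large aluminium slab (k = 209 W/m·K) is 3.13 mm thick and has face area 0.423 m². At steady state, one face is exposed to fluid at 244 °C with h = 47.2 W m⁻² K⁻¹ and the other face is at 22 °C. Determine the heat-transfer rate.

Q = 4430 W

Series thermal resistances, inner to outer:
  R_conv,in = 1/(hA) = 1/(47.2·0.423) = 0.05009 K/W
  R_aluminium = L/(kA) = 0.00313/(209·0.423) = 3.540×10^-5 K/W
ΣR = 0.05009 + 3.540×10^-5 = 0.05013 K/W
Q = ΔT/ΣR = (244 °C − 22 °C)/0.05013 = 4430 W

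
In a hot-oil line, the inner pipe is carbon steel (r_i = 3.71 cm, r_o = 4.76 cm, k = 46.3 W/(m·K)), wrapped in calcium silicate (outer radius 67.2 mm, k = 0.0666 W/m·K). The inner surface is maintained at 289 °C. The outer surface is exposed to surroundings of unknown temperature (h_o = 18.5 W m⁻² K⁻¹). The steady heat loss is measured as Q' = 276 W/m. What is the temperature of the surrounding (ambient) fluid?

Sum the resistances:
  R'_carbon steel = ln(0.0476/0.0371)/(2πk) = 0.2492/(2π·46.3) = 8.567×10^-4 m·K/W
  R'_calcium silicate = ln(0.0672/0.0476)/(2πk) = 0.3448/(2π·0.0666) = 0.8241 m·K/W
  R'_conv,out = 1/(2πr h) = 1/(2π·0.0672·18.5) = 0.1280 m·K/W
ΣR = 0.9529 m·K/W
ΔT = Q'·ΣR = 276 × 0.9529 = 263.0 K
Heat flows outward, so T_out = T_in − ΔT = 289 − 263.0 = 26.0 °C

T_out = 26.0 °C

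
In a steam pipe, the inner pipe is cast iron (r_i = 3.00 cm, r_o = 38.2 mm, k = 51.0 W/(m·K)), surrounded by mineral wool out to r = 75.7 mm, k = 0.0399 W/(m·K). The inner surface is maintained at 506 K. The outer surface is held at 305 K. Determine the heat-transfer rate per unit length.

Q' = 73.7 W/m

Resistance network (inner→outer):
  R'_cast iron = ln(0.0382/0.0300)/(2πk) = 0.2416/(2π·51.0) = 7.541×10^-4 m·K/W
  R'_mineral wool = ln(0.0757/0.0382)/(2πk) = 0.6839/(2π·0.0399) = 2.728 m·K/W
ΣR = 7.541×10^-4 + 2.728 = 2.729 m·K/W
Q' = ΔT/ΣR = (506 K − 305 K)/2.729 = 73.7 W/m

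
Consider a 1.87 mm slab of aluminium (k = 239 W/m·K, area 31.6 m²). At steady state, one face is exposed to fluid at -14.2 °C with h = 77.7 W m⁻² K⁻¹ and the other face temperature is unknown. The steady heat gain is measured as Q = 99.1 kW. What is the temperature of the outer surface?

T_out = 26.2 °C

Series resistances:
  R_conv,in = 1/(hA) = 1/(77.7·31.6) = 4.073×10^-4 K/W
  R_aluminium = L/(kA) = 0.00187/(239·31.6) = 2.476×10^-7 K/W
ΣR = 4.075×10^-4 K/W
ΔT = Q·ΣR = 99100 × 4.075×10^-4 = 40.38 K
Heat flows inward, so T_out = T_in + ΔT = -14.2 + 40.38 = 26.2 °C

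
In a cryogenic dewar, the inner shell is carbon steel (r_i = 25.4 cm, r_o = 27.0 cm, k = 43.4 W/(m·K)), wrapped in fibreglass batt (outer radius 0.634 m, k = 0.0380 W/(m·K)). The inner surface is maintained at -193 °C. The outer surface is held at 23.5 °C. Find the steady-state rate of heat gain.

Series thermal resistances, inner to outer:
  R_carbon steel = (1/0.254 − 1/0.270)/(4πk) = 0.2333/(4π·43.4) = 4.278×10^-4 K/W
  R_fibreglass batt = (1/0.270 − 1/0.634)/(4πk) = 2.126/(4π·0.0380) = 4.453 K/W
ΣR = 4.278×10^-4 + 4.453 = 4.453 K/W
Q = ΔT/ΣR = (-193 °C − 23.5 °C)/4.453 = -48.6 W
(Negative Q ⇒ heat flows inward; heat gain = 48.6 W.)

Q = 48.6 W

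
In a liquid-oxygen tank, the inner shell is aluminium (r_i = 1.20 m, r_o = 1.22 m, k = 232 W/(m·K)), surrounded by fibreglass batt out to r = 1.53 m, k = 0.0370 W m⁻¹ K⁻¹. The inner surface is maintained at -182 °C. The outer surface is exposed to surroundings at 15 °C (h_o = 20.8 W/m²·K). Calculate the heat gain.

Q = 549 W

Resistance network (inner→outer):
  R_aluminium = (1/1.20 − 1/1.22)/(4πk) = 0.01366/(4π·232) = 4.686×10^-6 K/W
  R_fibreglass batt = (1/1.22 − 1/1.53)/(4πk) = 0.1661/(4π·0.0370) = 0.3572 K/W
  R_conv,out = 1/(4πr²h) = 1/(4π·1.53²·20.8) = 0.001634 K/W
ΣR = 4.686×10^-6 + 0.3572 + 0.001634 = 0.3588 K/W
Q = ΔT/ΣR = (-182 °C − 15 °C)/0.3588 = -549 W
(Negative Q ⇒ heat flows inward; heat gain = 549 W.)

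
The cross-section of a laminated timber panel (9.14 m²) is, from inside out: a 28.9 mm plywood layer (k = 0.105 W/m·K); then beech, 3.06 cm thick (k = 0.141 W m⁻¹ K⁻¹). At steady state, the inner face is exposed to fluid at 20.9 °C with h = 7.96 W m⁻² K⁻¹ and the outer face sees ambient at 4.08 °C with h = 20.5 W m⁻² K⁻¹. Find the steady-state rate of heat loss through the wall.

Q = 231 W

Treat each layer as a resistance in series:
  R_conv,in = 1/(hA) = 1/(7.96·9.14) = 0.01374 K/W
  R_plywood = L/(kA) = 0.0289/(0.105·9.14) = 0.03011 K/W
  R_beech = L/(kA) = 0.0306/(0.141·9.14) = 0.02374 K/W
  R_conv,out = 1/(hA) = 1/(20.5·9.14) = 0.005337 K/W
ΣR = 0.01374 + 0.03011 + 0.02374 + 0.005337 = 0.07293 K/W
Q = ΔT/ΣR = (20.9 °C − 4.08 °C)/0.07293 = 231 W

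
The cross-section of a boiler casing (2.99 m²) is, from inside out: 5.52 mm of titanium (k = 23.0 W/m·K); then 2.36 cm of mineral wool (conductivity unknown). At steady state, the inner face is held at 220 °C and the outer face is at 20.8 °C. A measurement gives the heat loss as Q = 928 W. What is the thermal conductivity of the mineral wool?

k = 0.0368 W/m·K

ΣR = ΔT/Q = |220 − 20.8|/928 = 0.2147 K/W
Known resistances:
  R_titanium = L/(kA) = 0.00552/(23.0·2.99) = 8.027×10^-5 K/W
R_mineral wool = ΣR − ΣR_known = 0.2147 − 8.027×10^-5 = 0.2146 K/W
L/(kA) = 0.2146 ⇒ k = 0.0236/(0.2146·2.99) = 0.0368 W/m·K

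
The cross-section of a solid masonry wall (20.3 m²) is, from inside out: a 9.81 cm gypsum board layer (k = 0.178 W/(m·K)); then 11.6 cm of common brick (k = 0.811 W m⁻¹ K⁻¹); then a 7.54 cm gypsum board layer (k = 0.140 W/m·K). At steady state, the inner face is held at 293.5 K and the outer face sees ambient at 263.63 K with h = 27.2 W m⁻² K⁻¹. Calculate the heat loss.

Q = 478 W

Resistance network (inner→outer):
  R_gypsum board = L/(kA) = 0.0981/(0.178·20.3) = 0.02715 K/W
  R_common brick = L/(kA) = 0.116/(0.811·20.3) = 0.007046 K/W
  R_gypsum board = L/(kA) = 0.0754/(0.140·20.3) = 0.02653 K/W
  R_conv,out = 1/(hA) = 1/(27.2·20.3) = 0.001811 K/W
ΣR = 0.02715 + 0.007046 + 0.02653 + 0.001811 = 0.06254 K/W
Q = ΔT/ΣR = (293.5 K − 263.63 K)/0.06254 = 478 W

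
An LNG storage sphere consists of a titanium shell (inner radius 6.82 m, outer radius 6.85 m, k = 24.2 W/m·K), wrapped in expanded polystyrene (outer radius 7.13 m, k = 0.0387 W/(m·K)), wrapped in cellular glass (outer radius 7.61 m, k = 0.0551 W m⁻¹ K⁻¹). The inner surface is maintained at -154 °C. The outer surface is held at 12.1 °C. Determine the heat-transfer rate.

Resistance network (inner→outer):
  R_titanium = (1/6.82 − 1/6.85)/(4πk) = 6.422×10^-4/(4π·24.2) = 2.112×10^-6 K/W
  R_expanded polystyrene = (1/6.85 − 1/7.13)/(4πk) = 0.005733/(4π·0.0387) = 0.01179 K/W
  R_cellular glass = (1/7.13 − 1/7.61)/(4πk) = 0.008846/(4π·0.0551) = 0.01278 K/W
ΣR = 2.112×10^-6 + 0.01179 + 0.01278 = 0.02457 K/W
Q = ΔT/ΣR = (-154 °C − 12.1 °C)/0.02457 = -6760 W
(Negative Q ⇒ heat flows inward; heat gain = 6760 W.)

Q = 6.76 kW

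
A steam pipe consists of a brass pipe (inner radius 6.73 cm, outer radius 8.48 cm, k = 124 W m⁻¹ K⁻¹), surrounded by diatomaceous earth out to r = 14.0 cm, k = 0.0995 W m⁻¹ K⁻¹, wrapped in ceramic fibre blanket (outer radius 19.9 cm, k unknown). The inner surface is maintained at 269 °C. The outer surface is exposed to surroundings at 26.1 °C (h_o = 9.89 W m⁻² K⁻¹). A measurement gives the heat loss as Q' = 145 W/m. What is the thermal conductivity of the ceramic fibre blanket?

k = 0.0707 W/m·K

ΣR = ΔT/Q' = |269 − 26.1|/145 = 1.675 m·K/W
Known resistances:
  R'_brass = ln(0.0848/0.0673)/(2πk) = 0.2311/(2π·124) = 2.967×10^-4 m·K/W
  R'_diatomaceous earth = ln(0.140/0.0848)/(2πk) = 0.5013/(2π·0.0995) = 0.8019 m·K/W
  R'_conv,out = 1/(2πr h) = 1/(2π·0.199·9.89) = 0.08087 m·K/W
R_ceramic fibre blanket = ΣR − ΣR_known = 1.675 − 0.8831 = 0.7919 m·K/W
ln(r₂/r₁)/(2πk) = 0.7919 ⇒ k = 0.3517/(2π·0.7919) = 0.0707 W/m·K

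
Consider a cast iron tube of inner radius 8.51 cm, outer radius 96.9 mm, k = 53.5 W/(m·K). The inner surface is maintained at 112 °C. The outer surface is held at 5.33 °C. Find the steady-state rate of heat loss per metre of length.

Q' = 276 kW/m

Q' = 2πk·ΔT/ln(r₂/r₁) = 2π × 53.5 × 106.67 / ln(0.0969/0.0851) = 2.76×10^5 W/m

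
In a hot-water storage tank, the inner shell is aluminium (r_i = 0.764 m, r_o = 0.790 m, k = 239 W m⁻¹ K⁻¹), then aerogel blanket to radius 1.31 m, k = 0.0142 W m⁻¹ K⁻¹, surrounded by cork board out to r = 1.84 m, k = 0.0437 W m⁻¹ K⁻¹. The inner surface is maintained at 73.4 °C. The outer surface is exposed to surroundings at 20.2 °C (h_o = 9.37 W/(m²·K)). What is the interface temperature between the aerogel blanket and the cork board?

T = 26.9 °C

Resistance network (inner→outer):
  R_aluminium = (1/0.764 − 1/0.790)/(4πk) = 0.04308/(4π·239) = 1.434×10^-5 K/W
  R_aerogel blanket = (1/0.790 − 1/1.31)/(4πk) = 0.5025/(4π·0.0142) = 2.816 K/W
  R_cork board = (1/1.31 − 1/1.84)/(4πk) = 0.2199/(4π·0.0437) = 0.4004 K/W
  R_conv,out = 1/(4πr²h) = 1/(4π·1.84²·9.37) = 0.002509 K/W
ΣR = 1.434×10^-5 + 2.816 + 0.4004 + 0.002509 = 3.219 K/W
Q = ΔT/ΣR = (73.4 °C − 20.2 °C)/3.219 = 16.53 W
From the inner boundary to the aerogel blanket/cork board interface, ΣR_partial = 2.816 K/W.
T_interface = T_in − Q·ΣR_partial = 73.4 °C − (16.53)(2.816) = 26.9 °C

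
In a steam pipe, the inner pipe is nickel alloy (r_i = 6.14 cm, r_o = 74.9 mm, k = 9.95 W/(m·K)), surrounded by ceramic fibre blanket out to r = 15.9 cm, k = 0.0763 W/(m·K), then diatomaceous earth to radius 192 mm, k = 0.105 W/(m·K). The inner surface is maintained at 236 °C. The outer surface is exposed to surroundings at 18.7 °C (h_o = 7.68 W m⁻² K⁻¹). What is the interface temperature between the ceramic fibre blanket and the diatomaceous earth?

Resistance network (inner→outer):
  R'_nickel alloy = ln(0.0749/0.0614)/(2πk) = 0.1987/(2π·9.95) = 0.003179 m·K/W
  R'_ceramic fibre blanket = ln(0.159/0.0749)/(2πk) = 0.7528/(2π·0.0763) = 1.570 m·K/W
  R'_diatomaceous earth = ln(0.192/0.159)/(2πk) = 0.1886/(2π·0.105) = 0.2859 m·K/W
  R'_conv,out = 1/(2πr h) = 1/(2π·0.192·7.68) = 0.1079 m·K/W
ΣR = 0.003179 + 1.570 + 0.2859 + 0.1079 = 1.967 m·K/W
Q' = ΔT/ΣR = (236 °C − 18.7 °C)/1.967 = 110.5 W/m
From the inner boundary to the ceramic fibre blanket/diatomaceous earth interface, ΣR_partial = 1.573 m·K/W.
T_interface = T_in − Q'·ΣR_partial = 236 °C − (110.5)(1.573) = 62.2 °C

T = 62.2 °C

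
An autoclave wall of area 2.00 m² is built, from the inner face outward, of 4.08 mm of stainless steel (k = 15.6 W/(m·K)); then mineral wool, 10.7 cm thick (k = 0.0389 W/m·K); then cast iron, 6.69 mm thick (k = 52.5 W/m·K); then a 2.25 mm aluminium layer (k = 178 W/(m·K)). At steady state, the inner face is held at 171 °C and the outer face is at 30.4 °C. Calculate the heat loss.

Q = 102 W

Resistance network (inner→outer):
  R_stainless steel = L/(kA) = 0.00408/(15.6·2.00) = 1.308×10^-4 K/W
  R_mineral wool = L/(kA) = 0.107/(0.0389·2.00) = 1.375 K/W
  R_cast iron = L/(kA) = 0.00669/(52.5·2.00) = 6.371×10^-5 K/W
  R_aluminium = L/(kA) = 0.00225/(178·2.00) = 6.320×10^-6 K/W
ΣR = 1.308×10^-4 + 1.375 + 6.371×10^-5 + 6.320×10^-6 = 1.375 K/W
Q = ΔT/ΣR = (171 °C − 30.4 °C)/1.375 = 102 W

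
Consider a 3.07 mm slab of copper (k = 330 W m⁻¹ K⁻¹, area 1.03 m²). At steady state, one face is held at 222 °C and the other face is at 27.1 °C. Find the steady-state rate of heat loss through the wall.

Q = kA·ΔT/L = 330 × 1.03 × |222 °C − 27.1 °C| / 0.00307 = 2.16×10^7 W

Q = 2.16×10^7 W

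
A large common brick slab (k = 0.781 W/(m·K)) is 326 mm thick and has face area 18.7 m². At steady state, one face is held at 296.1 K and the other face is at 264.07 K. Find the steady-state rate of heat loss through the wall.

Q = kA·ΔT/L = 0.781 × 18.7 × |296.1 K − 264.07 K| / 0.326 = 1430 W

Q = 1430 W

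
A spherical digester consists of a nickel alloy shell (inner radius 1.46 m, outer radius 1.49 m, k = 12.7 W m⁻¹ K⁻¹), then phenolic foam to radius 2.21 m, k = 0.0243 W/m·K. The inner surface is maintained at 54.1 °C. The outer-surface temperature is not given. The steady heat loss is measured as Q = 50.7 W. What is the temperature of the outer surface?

Sum the resistances:
  R_nickel alloy = (1/1.46 − 1/1.49)/(4πk) = 0.01379/(4π·12.7) = 8.641×10^-5 K/W
  R_phenolic foam = (1/1.49 − 1/2.21)/(4πk) = 0.2187/(4π·0.0243) = 0.7160 K/W
ΣR = 0.7161 K/W
ΔT = Q·ΣR = 50.7 × 0.7161 = 36.31 K
Heat flows outward, so T_out = T_in − ΔT = 54.1 − 36.31 = 17.8 °C

T_out = 17.8 °C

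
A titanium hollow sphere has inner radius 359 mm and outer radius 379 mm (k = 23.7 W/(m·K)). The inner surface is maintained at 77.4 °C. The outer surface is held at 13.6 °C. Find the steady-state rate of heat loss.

Q = 4πk·ΔT/(1/r₁ − 1/r₂) = 4π × 23.7 × 63.8 / (1/0.359 − 1/0.379) = 1.29×10^5 W

Q = 129 kW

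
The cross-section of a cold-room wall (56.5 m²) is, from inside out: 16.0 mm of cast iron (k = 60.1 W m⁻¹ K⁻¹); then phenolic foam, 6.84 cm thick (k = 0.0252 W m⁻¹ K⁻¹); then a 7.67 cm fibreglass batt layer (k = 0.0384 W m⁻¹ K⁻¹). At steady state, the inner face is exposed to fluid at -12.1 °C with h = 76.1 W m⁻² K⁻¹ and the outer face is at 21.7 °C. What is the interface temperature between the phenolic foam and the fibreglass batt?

T = 7.41 °C

Series thermal resistances, inner to outer:
  R_conv,in = 1/(hA) = 1/(76.1·56.5) = 2.326×10^-4 K/W
  R_cast iron = L/(kA) = 0.0160/(60.1·56.5) = 4.712×10^-6 K/W
  R_phenolic foam = L/(kA) = 0.0684/(0.0252·56.5) = 0.04804 K/W
  R_fibreglass batt = L/(kA) = 0.0767/(0.0384·56.5) = 0.03535 K/W
ΣR = 2.326×10^-4 + 4.712×10^-6 + 0.04804 + 0.03535 = 0.08363 K/W
Q = ΔT/ΣR = (-12.1 °C − 21.7 °C)/0.08363 = -404.2 W
From the inner boundary to the phenolic foam/fibreglass batt interface, ΣR_partial = 0.04828 K/W.
T_interface = T_in − Q·ΣR_partial = -12.1 °C − (-404.2)(0.04828) = 7.41 °C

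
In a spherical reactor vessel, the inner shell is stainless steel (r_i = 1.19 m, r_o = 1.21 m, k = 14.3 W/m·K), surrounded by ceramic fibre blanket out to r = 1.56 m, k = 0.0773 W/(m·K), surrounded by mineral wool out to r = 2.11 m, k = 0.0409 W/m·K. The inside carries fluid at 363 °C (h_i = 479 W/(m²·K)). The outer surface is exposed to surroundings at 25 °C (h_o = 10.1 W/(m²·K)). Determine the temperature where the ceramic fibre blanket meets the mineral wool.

T = 238 °C

Series thermal resistances, inner to outer:
  R_conv,in = 1/(4πr²h) = 1/(4π·1.19²·479) = 1.173×10^-4 K/W
  R_stainless steel = (1/1.19 − 1/1.21)/(4πk) = 0.01389/(4π·14.3) = 7.730×10^-5 K/W
  R_ceramic fibre blanket = (1/1.21 − 1/1.56)/(4πk) = 0.1854/(4π·0.0773) = 0.1909 K/W
  R_mineral wool = (1/1.56 − 1/2.11)/(4πk) = 0.1671/(4π·0.0409) = 0.3251 K/W
  R_conv,out = 1/(4πr²h) = 1/(4π·2.11²·10.1) = 0.001770 K/W
ΣR = 1.173×10^-4 + 7.730×10^-5 + 0.1909 + 0.3251 + 0.001770 = 0.5180 K/W
Q = ΔT/ΣR = (363 °C − 25 °C)/0.5180 = 652.5 W
From the inner boundary to the ceramic fibre blanket/mineral wool interface, ΣR_partial = 0.1911 K/W.
T_interface = T_in − Q·ΣR_partial = 363 °C − (652.5)(0.1911) = 238 °C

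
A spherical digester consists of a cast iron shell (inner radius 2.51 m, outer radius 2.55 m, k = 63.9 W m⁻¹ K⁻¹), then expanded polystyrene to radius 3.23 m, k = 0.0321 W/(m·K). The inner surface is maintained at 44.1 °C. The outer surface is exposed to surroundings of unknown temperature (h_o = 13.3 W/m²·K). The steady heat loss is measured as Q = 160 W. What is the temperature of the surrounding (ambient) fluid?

Sum the resistances:
  R_cast iron = (1/2.51 − 1/2.55)/(4πk) = 0.006250/(4π·63.9) = 7.783×10^-6 K/W
  R_expanded polystyrene = (1/2.55 − 1/3.23)/(4πk) = 0.08256/(4π·0.0321) = 0.2047 K/W
  R_conv,out = 1/(4πr²h) = 1/(4π·3.23²·13.3) = 5.735×10^-4 K/W
ΣR = 0.2052 K/W
ΔT = Q·ΣR = 160 × 0.2052 = 32.83 K
Heat flows outward, so T_out = T_in − ΔT = 44.1 − 32.83 = 11.3 °C

T_out = 11.3 °C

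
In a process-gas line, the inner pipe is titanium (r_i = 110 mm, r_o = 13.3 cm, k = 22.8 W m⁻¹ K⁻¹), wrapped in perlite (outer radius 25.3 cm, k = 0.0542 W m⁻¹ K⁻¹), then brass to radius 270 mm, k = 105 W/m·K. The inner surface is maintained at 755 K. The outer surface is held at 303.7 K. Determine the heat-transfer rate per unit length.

Q' = 239 W/m

Resistance network (inner→outer):
  R'_titanium = ln(0.133/0.110)/(2πk) = 0.1899/(2π·22.8) = 0.001325 m·K/W
  R'_perlite = ln(0.253/0.133)/(2πk) = 0.6430/(2π·0.0542) = 1.888 m·K/W
  R'_brass = ln(0.270/0.253)/(2πk) = 0.06503/(2π·105) = 9.857×10^-5 m·K/W
ΣR = 0.001325 + 1.888 + 9.857×10^-5 = 1.889 m·K/W
Q' = ΔT/ΣR = (755 K − 303.7 K)/1.889 = 239 W/m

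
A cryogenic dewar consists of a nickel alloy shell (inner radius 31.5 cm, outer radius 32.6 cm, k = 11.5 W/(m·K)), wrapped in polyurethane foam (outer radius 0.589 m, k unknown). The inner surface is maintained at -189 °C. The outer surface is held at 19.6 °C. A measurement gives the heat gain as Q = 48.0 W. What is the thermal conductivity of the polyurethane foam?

ΣR = ΔT/Q = |-189 − 19.6|/48.0 = 4.346 K/W
Known resistances:
  R_nickel alloy = (1/0.315 − 1/0.326)/(4πk) = 0.1071/(4π·11.5) = 7.412×10^-4 K/W
R_polyurethane foam = ΣR − ΣR_known = 4.346 − 7.412×10^-4 = 4.345 K/W
(1/r₁−1/r₂)/(4πk) = 4.345 ⇒ k = 1.370/(4π·4.345) = 0.0251 W/m·K

k = 0.0251 W/m·K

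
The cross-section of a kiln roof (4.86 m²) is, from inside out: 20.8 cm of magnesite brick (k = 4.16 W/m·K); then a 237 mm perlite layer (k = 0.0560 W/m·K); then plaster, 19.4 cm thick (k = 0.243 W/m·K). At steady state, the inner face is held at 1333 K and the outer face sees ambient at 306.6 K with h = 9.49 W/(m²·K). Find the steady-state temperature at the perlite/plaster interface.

Treat each layer as a resistance in series:
  R_magnesite brick = L/(kA) = 0.208/(4.16·4.86) = 0.01029 K/W
  R_perlite = L/(kA) = 0.237/(0.0560·4.86) = 0.8708 K/W
  R_plaster = L/(kA) = 0.194/(0.243·4.86) = 0.1643 K/W
  R_conv,out = 1/(hA) = 1/(9.49·4.86) = 0.02168 K/W
ΣR = 0.01029 + 0.8708 + 0.1643 + 0.02168 = 1.067 K/W
Q = ΔT/ΣR = (1333 K − 306.6 K)/1.067 = 961.9 W
From the inner boundary to the perlite/plaster interface, ΣR_partial = 0.8811 K/W.
T_interface = T_in − Q·ΣR_partial = 1333 K − (961.9)(0.8811) = 485 K

T = 485 K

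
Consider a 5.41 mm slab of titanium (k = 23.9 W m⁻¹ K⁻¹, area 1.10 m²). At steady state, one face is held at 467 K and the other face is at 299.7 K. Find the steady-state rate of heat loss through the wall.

Q = 813 kW

Q = kA·ΔT/L = 23.9 × 1.10 × |467 K − 299.7 K| / 0.00541 = 8.13×10^5 W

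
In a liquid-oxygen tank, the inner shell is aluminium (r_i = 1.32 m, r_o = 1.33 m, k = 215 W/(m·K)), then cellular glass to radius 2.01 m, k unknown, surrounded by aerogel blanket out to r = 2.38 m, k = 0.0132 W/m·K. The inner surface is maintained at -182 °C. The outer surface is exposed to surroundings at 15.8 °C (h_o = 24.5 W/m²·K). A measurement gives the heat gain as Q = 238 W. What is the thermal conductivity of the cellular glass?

ΣR = ΔT/Q = |-182 − 15.8|/238 = 0.8311 K/W
Known resistances:
  R_aluminium = (1/1.32 − 1/1.33)/(4πk) = 0.005696/(4π·215) = 2.108×10^-6 K/W
  R_aerogel blanket = (1/2.01 − 1/2.38)/(4πk) = 0.07734/(4π·0.0132) = 0.4663 K/W
  R_conv,out = 1/(4πr²h) = 1/(4π·2.38²·24.5) = 5.734×10^-4 K/W
R_cellular glass = ΣR − ΣR_known = 0.8311 − 0.4669 = 0.3642 K/W
(1/r₁−1/r₂)/(4πk) = 0.3642 ⇒ k = 0.2544/(4π·0.3642) = 0.0556 W/m·K

k = 0.0556 W/m·K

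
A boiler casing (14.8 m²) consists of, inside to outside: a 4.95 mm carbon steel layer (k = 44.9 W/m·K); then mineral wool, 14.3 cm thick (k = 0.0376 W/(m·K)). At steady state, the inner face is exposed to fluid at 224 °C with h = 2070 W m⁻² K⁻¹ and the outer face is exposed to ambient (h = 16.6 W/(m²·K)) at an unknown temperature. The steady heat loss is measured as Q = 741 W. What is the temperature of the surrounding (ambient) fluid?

Sum the resistances:
  R_conv,in = 1/(hA) = 1/(2070·14.8) = 3.264×10^-5 K/W
  R_carbon steel = L/(kA) = 0.00495/(44.9·14.8) = 7.449×10^-6 K/W
  R_mineral wool = L/(kA) = 0.143/(0.0376·14.8) = 0.2570 K/W
  R_conv,out = 1/(hA) = 1/(16.6·14.8) = 0.004070 K/W
ΣR = 0.2611 K/W
ΔT = Q·ΣR = 741 × 0.2611 = 193.5 K
Heat flows outward, so T_out = T_in − ΔT = 224 − 193.5 = 30.5 °C

T_out = 30.5 °C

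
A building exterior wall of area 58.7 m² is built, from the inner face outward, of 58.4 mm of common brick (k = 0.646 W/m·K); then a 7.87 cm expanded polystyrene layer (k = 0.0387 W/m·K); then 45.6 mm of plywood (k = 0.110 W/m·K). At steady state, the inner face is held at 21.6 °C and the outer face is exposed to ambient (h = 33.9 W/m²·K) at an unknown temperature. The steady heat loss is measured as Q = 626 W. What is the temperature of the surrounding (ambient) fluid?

T_out = -5.79 °C

Sum the resistances:
  R_common brick = L/(kA) = 0.0584/(0.646·58.7) = 0.001540 K/W
  R_expanded polystyrene = L/(kA) = 0.0787/(0.0387·58.7) = 0.03464 K/W
  R_plywood = L/(kA) = 0.0456/(0.110·58.7) = 0.007062 K/W
  R_conv,out = 1/(hA) = 1/(33.9·58.7) = 5.025×10^-4 K/W
ΣR = 0.04375 K/W
ΔT = Q·ΣR = 626 × 0.04375 = 27.39 K
Heat flows outward, so T_out = T_in − ΔT = 21.6 − 27.39 = -5.79 °C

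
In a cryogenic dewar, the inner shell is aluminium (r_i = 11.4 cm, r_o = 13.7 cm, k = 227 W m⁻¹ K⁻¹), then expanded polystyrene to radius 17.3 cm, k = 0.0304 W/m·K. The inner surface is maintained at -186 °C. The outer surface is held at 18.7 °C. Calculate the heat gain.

Q = 51.5 W

Series thermal resistances, inner to outer:
  R_aluminium = (1/0.114 − 1/0.137)/(4πk) = 1.473/(4π·227) = 5.163×10^-4 K/W
  R_expanded polystyrene = (1/0.137 − 1/0.173)/(4πk) = 1.519/(4π·0.0304) = 3.976 K/W
ΣR = 5.163×10^-4 + 3.976 = 3.977 K/W
Q = ΔT/ΣR = (-186 °C − 18.7 °C)/3.977 = -51.5 W
(Negative Q ⇒ heat flows inward; heat gain = 51.5 W.)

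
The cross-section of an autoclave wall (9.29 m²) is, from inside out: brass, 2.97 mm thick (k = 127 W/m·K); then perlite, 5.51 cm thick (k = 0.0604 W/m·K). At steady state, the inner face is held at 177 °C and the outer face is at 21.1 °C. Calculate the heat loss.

Treat each layer as a resistance in series:
  R_brass = L/(kA) = 0.00297/(127·9.29) = 2.517×10^-6 K/W
  R_perlite = L/(kA) = 0.0551/(0.0604·9.29) = 0.09820 K/W
ΣR = 2.517×10^-6 + 0.09820 = 0.09820 K/W
Q = ΔT/ΣR = (177 °C − 21.1 °C)/0.09820 = 1590 W

Q = 1590 W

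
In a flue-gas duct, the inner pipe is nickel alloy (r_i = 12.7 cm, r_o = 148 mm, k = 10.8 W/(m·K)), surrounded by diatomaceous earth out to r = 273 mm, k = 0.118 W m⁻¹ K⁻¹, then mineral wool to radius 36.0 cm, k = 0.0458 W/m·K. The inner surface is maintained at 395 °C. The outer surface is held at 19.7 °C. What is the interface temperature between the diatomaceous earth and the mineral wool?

T = 221 °C

Resistance network (inner→outer):
  R'_nickel alloy = ln(0.148/0.127)/(2πk) = 0.1530/(2π·10.8) = 0.002255 m·K/W
  R'_diatomaceous earth = ln(0.273/0.148)/(2πk) = 0.6123/(2π·0.118) = 0.8258 m·K/W
  R'_mineral wool = ln(0.360/0.273)/(2πk) = 0.2766/(2π·0.0458) = 0.9613 m·K/W
ΣR = 0.002255 + 0.8258 + 0.9613 = 1.789 m·K/W
Q' = ΔT/ΣR = (395 °C − 19.7 °C)/1.789 = 209.8 W/m
From the inner boundary to the diatomaceous earth/mineral wool interface, ΣR_partial = 0.8281 m·K/W.
T_interface = T_in − Q'·ΣR_partial = 395 °C − (209.8)(0.8281) = 221 °C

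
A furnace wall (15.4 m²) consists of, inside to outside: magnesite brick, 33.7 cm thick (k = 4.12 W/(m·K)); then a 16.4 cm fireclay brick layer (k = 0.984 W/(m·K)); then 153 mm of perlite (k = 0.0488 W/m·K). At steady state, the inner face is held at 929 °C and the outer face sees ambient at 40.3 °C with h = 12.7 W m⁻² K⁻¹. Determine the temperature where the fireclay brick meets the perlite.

Treat each layer as a resistance in series:
  R_magnesite brick = L/(kA) = 0.337/(4.12·15.4) = 0.005311 K/W
  R_fireclay brick = L/(kA) = 0.164/(0.984·15.4) = 0.01082 K/W
  R_perlite = L/(kA) = 0.153/(0.0488·15.4) = 0.2036 K/W
  R_conv,out = 1/(hA) = 1/(12.7·15.4) = 0.005113 K/W
ΣR = 0.005311 + 0.01082 + 0.2036 + 0.005113 = 0.2248 K/W
Q = ΔT/ΣR = (929 °C − 40.3 °C)/0.2248 = 3953 W
From the inner boundary to the fireclay brick/perlite interface, ΣR_partial = 0.01613 K/W.
T_interface = T_in − Q·ΣR_partial = 929 °C − (3953)(0.01613) = 865 °C

T = 865 °C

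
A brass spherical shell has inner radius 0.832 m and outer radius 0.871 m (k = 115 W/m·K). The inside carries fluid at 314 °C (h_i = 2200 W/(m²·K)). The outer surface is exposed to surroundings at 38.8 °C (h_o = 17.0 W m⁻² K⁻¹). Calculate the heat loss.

Treat each layer as a resistance in series:
  R_conv,in = 1/(4πr²h) = 1/(4π·0.832²·2200) = 5.225×10^-5 K/W
  R_brass = (1/0.832 − 1/0.871)/(4πk) = 0.05382/(4π·115) = 3.724×10^-5 K/W
  R_conv,out = 1/(4πr²h) = 1/(4π·0.871²·17.0) = 0.006170 K/W
ΣR = 5.225×10^-5 + 3.724×10^-5 + 0.006170 = 0.006259 K/W
Q = ΔT/ΣR = (314 °C − 38.8 °C)/0.006259 = 44000 W

Q = 44.0 kW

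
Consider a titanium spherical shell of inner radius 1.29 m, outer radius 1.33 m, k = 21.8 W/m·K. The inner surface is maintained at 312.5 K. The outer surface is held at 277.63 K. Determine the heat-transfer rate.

Q = 4πk·ΔT/(1/r₁ − 1/r₂) = 4π × 21.8 × 34.87 / (1/1.29 − 1/1.33) = 4.10×10^5 W

Q = 4.10×10^5 W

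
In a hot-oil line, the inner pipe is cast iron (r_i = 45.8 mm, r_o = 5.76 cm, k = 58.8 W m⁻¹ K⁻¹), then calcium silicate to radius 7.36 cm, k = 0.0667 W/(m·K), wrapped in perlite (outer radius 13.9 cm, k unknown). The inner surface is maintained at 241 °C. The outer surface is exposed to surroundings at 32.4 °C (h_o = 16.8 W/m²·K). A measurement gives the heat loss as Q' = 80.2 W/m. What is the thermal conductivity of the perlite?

k = 0.0520 W/m·K

ΣR = ΔT/Q' = |241 − 32.4|/80.2 = 2.601 m·K/W
Known resistances:
  R'_cast iron = ln(0.0576/0.0458)/(2πk) = 0.2292/(2π·58.8) = 6.205×10^-4 m·K/W
  R'_calcium silicate = ln(0.0736/0.0576)/(2πk) = 0.2451/(2π·0.0667) = 0.5849 m·K/W
  R'_conv,out = 1/(2πr h) = 1/(2π·0.139·16.8) = 0.06815 m·K/W
R_perlite = ΣR − ΣR_known = 2.601 − 0.6537 = 1.947 m·K/W
ln(r₂/r₁)/(2πk) = 1.947 ⇒ k = 0.6358/(2π·1.947) = 0.0520 W/m·K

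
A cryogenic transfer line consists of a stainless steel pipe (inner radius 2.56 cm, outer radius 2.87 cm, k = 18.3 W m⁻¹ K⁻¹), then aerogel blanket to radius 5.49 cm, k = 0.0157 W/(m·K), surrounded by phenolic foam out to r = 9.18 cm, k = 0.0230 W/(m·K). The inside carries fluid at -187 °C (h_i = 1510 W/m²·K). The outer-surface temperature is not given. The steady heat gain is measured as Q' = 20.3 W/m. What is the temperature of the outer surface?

Sum the resistances:
  R'_conv,in = 1/(2πr h) = 1/(2π·0.0256·1510) = 0.004117 m·K/W
  R'_stainless steel = ln(0.0287/0.0256)/(2πk) = 0.1143/(2π·18.3) = 9.941×10^-4 m·K/W
  R'_aerogel blanket = ln(0.0549/0.0287)/(2πk) = 0.6486/(2π·0.0157) = 6.575 m·K/W
  R'_phenolic foam = ln(0.0918/0.0549)/(2πk) = 0.5141/(2π·0.0230) = 3.557 m·K/W
ΣR = 10.14 m·K/W
ΔT = Q'·ΣR = 20.3 × 10.14 = 205.8 K
Heat flows inward, so T_out = T_in + ΔT = -187 + 205.8 = 18.8 °C

T_out = 18.8 °C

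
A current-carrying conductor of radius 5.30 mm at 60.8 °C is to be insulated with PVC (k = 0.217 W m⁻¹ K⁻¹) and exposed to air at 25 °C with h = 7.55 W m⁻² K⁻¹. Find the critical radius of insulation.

r_cr = 2.87 cm

For a cylinder, r_cr = k_ins/h = 0.217/7.55 = 0.0287 m = 2.87 cm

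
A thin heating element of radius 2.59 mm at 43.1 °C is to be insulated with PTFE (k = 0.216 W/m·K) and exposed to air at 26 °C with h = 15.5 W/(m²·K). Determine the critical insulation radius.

For a cylinder, r_cr = k_ins/h = 0.216/15.5 = 0.0139 m = 1.39 cm

r_cr = 1.39 cm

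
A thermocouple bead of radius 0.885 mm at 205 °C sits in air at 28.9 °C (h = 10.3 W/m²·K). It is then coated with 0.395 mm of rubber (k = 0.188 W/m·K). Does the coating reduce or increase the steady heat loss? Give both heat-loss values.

Critical radius for a sphere: r_cr = 2k/h = 0.0365 m = 3.65 cm.
Outer radius after coating: r₂ = 8.85×10^-4 + 3.95×10^-4 = 0.001280 m.
Since r₁ < r_cr and r₂ ≤ r_cr, the coating moves toward the maximum at r_cr — heat loss rises.
Bare: R = 1/(4πr₁²h) = 9864 K/W; Q = 176.1/9864 = 0.0179 W.
Coated: R = R_cond + R_conv = 4863 K/W; Q = 176.1/4863 = 0.0362 W.

increases: 0.0179 → 0.0362 W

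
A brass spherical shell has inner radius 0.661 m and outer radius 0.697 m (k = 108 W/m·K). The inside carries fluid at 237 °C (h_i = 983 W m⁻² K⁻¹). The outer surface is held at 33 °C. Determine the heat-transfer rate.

Q = 8.40×10^5 W

Treat each layer as a resistance in series:
  R_conv,in = 1/(4πr²h) = 1/(4π·0.661²·983) = 1.853×10^-4 K/W
  R_brass = (1/0.661 − 1/0.697)/(4πk) = 0.07814/(4π·108) = 5.758×10^-5 K/W
ΣR = 1.853×10^-4 + 5.758×10^-5 = 2.429×10^-4 K/W
Q = ΔT/ΣR = (237 °C − 33 °C)/2.429×10^-4 = 8.40×10^5 W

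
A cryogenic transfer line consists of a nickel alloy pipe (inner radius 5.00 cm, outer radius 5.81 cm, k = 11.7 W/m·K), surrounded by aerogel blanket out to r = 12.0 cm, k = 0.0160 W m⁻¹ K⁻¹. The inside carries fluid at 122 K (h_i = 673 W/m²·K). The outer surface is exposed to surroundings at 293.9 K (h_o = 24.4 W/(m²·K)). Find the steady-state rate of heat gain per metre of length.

Q' = 23.6 W/m

Resistance network (inner→outer):
  R'_conv,in = 1/(2πr h) = 1/(2π·0.0500·673) = 0.004730 m·K/W
  R'_nickel alloy = ln(0.0581/0.0500)/(2πk) = 0.1501/(2π·11.7) = 0.002042 m·K/W
  R'_aerogel blanket = ln(0.120/0.0581)/(2πk) = 0.7253/(2π·0.0160) = 7.215 m·K/W
  R'_conv,out = 1/(2πr h) = 1/(2π·0.120·24.4) = 0.05436 m·K/W
ΣR = 0.004730 + 0.002042 + 7.215 + 0.05436 = 7.276 m·K/W
Q' = ΔT/ΣR = (122 K − 293.9 K)/7.276 = -23.6 W/m
(Negative Q' ⇒ heat flows inward; heat gain = 23.6 W/m.)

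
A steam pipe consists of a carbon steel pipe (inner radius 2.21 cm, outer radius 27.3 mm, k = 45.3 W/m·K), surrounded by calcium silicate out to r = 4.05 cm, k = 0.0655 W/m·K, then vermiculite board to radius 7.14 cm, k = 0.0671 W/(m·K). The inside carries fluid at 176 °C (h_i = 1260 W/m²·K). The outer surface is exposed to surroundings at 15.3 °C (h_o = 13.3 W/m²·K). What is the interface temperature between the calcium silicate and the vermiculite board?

T = 113 °C

Treat each layer as a resistance in series:
  R'_conv,in = 1/(2πr h) = 1/(2π·0.0221·1260) = 0.005716 m·K/W
  R'_carbon steel = ln(0.0273/0.0221)/(2πk) = 0.2113/(2π·45.3) = 7.424×10^-4 m·K/W
  R'_calcium silicate = ln(0.0405/0.0273)/(2πk) = 0.3944/(2π·0.0655) = 0.9584 m·K/W
  R'_vermiculite board = ln(0.0714/0.0405)/(2πk) = 0.5670/(2π·0.0671) = 1.345 m·K/W
  R'_conv,out = 1/(2πr h) = 1/(2π·0.0714·13.3) = 0.1676 m·K/W
ΣR = 0.005716 + 7.424×10^-4 + 0.9584 + 1.345 + 0.1676 = 2.477 m·K/W
Q' = ΔT/ΣR = (176 °C − 15.3 °C)/2.477 = 64.88 W/m
From the inner boundary to the calcium silicate/vermiculite board interface, ΣR_partial = 0.9649 m·K/W.
T_interface = T_in − Q'·ΣR_partial = 176 °C − (64.88)(0.9649) = 113 °C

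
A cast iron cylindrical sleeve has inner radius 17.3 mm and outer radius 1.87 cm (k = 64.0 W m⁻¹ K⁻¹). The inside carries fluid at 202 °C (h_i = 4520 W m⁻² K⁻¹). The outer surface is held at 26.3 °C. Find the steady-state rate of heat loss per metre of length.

Q' = 78800 W/m

Treat each layer as a resistance in series:
  R'_conv,in = 1/(2πr h) = 1/(2π·0.0173·4520) = 0.002035 m·K/W
  R'_cast iron = ln(0.0187/0.0173)/(2πk) = 0.07782/(2π·64.0) = 1.935×10^-4 m·K/W
ΣR = 0.002035 + 1.935×10^-4 = 0.002229 m·K/W
Q' = ΔT/ΣR = (202 °C − 26.3 °C)/0.002229 = 78800 W/m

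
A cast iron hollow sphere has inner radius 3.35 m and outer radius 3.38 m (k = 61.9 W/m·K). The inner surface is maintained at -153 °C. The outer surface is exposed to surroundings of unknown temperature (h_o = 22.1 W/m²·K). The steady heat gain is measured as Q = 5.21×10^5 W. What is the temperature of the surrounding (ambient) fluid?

T_out = 13.0 °C

Sum the resistances:
  R_cast iron = (1/3.35 − 1/3.38)/(4πk) = 0.002649/(4π·61.9) = 3.406×10^-6 K/W
  R_conv,out = 1/(4πr²h) = 1/(4π·3.38²·22.1) = 3.152×10^-4 K/W
ΣR = 3.186×10^-4 K/W
ΔT = Q·ΣR = 5.21×10^5 × 3.186×10^-4 = 166.0 K
Heat flows inward, so T_out = T_in + ΔT = -153 + 166.0 = 13.0 °C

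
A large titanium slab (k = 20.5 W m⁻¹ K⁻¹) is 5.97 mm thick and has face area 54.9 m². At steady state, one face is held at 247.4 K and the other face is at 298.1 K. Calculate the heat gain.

Q = 9560 kW

Q = kA·ΔT/L = 20.5 × 54.9 × |247.4 K − 298.1 K| / 0.00597 = 9.56×10^6 W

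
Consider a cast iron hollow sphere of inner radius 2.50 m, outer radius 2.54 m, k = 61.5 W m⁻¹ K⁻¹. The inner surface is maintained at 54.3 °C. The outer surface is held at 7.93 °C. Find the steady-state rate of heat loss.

Q = 5690 kW

Q = 4πk·ΔT/(1/r₁ − 1/r₂) = 4π × 61.5 × 46.37 / (1/2.50 − 1/2.54) = 5.69×10^6 W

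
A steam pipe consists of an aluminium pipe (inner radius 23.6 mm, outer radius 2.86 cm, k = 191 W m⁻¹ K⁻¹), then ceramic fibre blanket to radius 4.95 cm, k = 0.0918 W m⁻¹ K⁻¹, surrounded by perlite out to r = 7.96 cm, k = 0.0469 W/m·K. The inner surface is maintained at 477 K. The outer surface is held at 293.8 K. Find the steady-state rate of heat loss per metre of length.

Treat each layer as a resistance in series:
  R'_aluminium = ln(0.0286/0.0236)/(2πk) = 0.1922/(2π·191) = 1.601×10^-4 m·K/W
  R'_ceramic fibre blanket = ln(0.0495/0.0286)/(2πk) = 0.5486/(2π·0.0918) = 0.9511 m·K/W
  R'_perlite = ln(0.0796/0.0495)/(2πk) = 0.4750/(2π·0.0469) = 1.612 m·K/W
ΣR = 1.601×10^-4 + 0.9511 + 1.612 = 2.563 m·K/W
Q' = ΔT/ΣR = (477 K − 293.8 K)/2.563 = 71.5 W/m

Q' = 71.5 W/m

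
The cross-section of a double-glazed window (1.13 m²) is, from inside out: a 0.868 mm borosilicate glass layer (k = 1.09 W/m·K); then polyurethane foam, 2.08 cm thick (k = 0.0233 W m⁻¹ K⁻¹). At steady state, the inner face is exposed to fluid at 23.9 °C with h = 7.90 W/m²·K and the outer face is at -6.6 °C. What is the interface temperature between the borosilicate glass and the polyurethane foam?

Resistance network (inner→outer):
  R_conv,in = 1/(hA) = 1/(7.90·1.13) = 0.1120 K/W
  R_borosilicate glass = L/(kA) = 8.68×10^-4/(1.09·1.13) = 7.047×10^-4 K/W
  R_polyurethane foam = L/(kA) = 0.0208/(0.0233·1.13) = 0.7900 K/W
ΣR = 0.1120 + 7.047×10^-4 + 0.7900 = 0.9027 K/W
Q = ΔT/ΣR = (23.9 °C − -6.6 °C)/0.9027 = 33.79 W
From the inner boundary to the borosilicate glass/polyurethane foam interface, ΣR_partial = 0.1127 K/W.
T_interface = T_in − Q·ΣR_partial = 23.9 °C − (33.79)(0.1127) = 20.1 °C

T = 20.1 °C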